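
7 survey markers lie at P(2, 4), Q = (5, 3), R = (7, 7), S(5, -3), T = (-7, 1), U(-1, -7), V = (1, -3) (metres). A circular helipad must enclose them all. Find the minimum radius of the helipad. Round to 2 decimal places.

A smallest enclosing disk is always determined by at most three of the input points on its boundary.
The minimum enclosing circle is determined by three boundary points: R, T, U.
Their circumcentre is (48/37, 36/37) with r² = 94250/1369.
The farthest remaining point S is at distance² 40378/1369 ≤ 94250/1369.
r = √(94250/1369) ≈ 8.30.

8.30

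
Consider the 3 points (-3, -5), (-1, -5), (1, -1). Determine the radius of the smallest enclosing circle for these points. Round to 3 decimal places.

2.828

Call the three points A, B, C in the order given.
Side lengths²: AB² = 4, AC² = 32, BC² = 20.
Since AC² = 32 ≥ 20 + 4 = 24, the angle opposite AC is not acute, so the smallest enclosing circle has AC as diameter.
Centre = midpoint of AC = (-1, -3), r² = 32/4 = 8.
r = √8 ≈ 2.828.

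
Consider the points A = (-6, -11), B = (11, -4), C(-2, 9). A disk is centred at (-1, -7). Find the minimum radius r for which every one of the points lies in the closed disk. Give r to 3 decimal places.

16.031

The required radius is the distance from (-1, -7) to the farthest point.
Squared distances: 41, 153, 257.
Maximum is 257, attained at C.
r = √257 ≈ 16.031.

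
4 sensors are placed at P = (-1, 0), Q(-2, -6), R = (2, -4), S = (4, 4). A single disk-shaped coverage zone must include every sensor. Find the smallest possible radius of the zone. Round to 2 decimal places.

5.83

By Welzl's lemma the MEC is supported by two points (diametrically opposite) or three points (on a circumcircle).
The farthest pair is Q–S with squared distance 136. The circle on this segment as diameter has centre (1, -1) and r² = 136/4 = 34.
Check P: distance² to centre = 5 ≤ 34, so it lies inside.
All remaining points lie in this disk, and no smaller disk contains both endpoints, so this is the minimum enclosing circle.
r = √34 ≈ 5.83.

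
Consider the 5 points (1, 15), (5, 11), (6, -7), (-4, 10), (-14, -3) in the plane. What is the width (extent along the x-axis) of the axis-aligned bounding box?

20

max x = 6, min x = -14, so width = 20.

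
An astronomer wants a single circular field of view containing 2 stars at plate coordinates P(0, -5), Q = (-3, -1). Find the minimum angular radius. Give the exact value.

The smallest circle enclosing two points has them as diameter endpoints.
Centre = midpoint = (-1.5, -3); r² = |PQ|²/4 = 25/4 = 6.25.
r = √(6.25) = 2.5.

2.5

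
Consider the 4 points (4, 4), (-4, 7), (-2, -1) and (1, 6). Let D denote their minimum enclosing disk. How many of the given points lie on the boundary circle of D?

3

A smallest enclosing disk is always determined by at most three of the input points on its boundary.
The minimum enclosing circle is determined by three boundary points: (4, 4), (-4, 7), (-2, -1).
Their circumcentre is (-21/29, 207/58) with r² = 75701/3364.
The farthest remaining point (1, 6) is at distance² 29881/3364 ≤ 75701/3364.
The points at distance exactly r from the centre are (4, 4), (-4, 7), (-2, -1) — 3 points.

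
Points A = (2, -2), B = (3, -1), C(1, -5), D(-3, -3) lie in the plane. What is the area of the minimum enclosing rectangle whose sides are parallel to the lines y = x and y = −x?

24

In coordinates u = x + y, v = x − y the rectangle is axis-aligned; the map (x,y)→(u,v) scales areas by 2.
u-values: 0, 2, -4, -6; range = 2 − (-6) = 8.
v-values: 4, 4, 6, 0; range = 6 − 0 = 6.
Area = (8 × 6) / 2 = 24.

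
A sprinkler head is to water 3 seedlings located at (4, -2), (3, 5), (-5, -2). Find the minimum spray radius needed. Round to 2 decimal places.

Call the three points A, B, C in the order given.
Side lengths²: AB² = 50, AC² = 81, BC² = 113.
Since BC² = 113 < 81 + 50 = 131, the triangle is acute, so the smallest enclosing circle is the circumcircle.
Circumcentre = (-0.5, 13/14), r² = 2825/98.
r = √(2825/98) ≈ 5.37.

5.37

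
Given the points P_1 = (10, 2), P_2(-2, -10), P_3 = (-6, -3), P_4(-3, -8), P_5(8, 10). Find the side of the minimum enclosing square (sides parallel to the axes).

The bounding box has width 16 and height 20.
An axis-aligned square enclosing the set must have side ≥ max(width, height).
So the minimum side is max(16, 20) = 20.

20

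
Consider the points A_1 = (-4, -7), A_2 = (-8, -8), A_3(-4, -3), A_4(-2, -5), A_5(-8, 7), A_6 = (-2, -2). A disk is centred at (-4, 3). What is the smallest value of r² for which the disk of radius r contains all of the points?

137

The required radius is the distance from (-4, 3) to the farthest point.
Squared distances: 100, 137, 36, 68, 32, 29.
Maximum is 137, attained at A_2.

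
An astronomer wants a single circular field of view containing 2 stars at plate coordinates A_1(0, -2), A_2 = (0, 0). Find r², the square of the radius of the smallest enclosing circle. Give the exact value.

1

The smallest circle enclosing two points has them as diameter endpoints.
Centre = midpoint = (0, -1); r² = |A_1A_2|²/4 = 4/4 = 1.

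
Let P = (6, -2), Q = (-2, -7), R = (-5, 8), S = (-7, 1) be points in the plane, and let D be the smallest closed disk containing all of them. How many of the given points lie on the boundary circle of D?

3

A smallest enclosing disk is always determined by at most three of the input points on its boundary.
The minimum enclosing circle is determined by three boundary points: P, Q, R.
Their circumcentre is (-25/18, 83/90) with r² = 255697/4050.
The farthest remaining point S is at distance² 127537/4050 ≤ 255697/4050.
The points at distance exactly r from the centre are P, Q, R — 3 points.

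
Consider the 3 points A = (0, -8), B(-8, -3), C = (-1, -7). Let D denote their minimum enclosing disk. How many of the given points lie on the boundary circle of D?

2

Side lengths²: AB² = 89, AC² = 2, BC² = 65.
Since AB² = 89 ≥ 65 + 2 = 67, the angle opposite AB is not acute, so the smallest enclosing circle has AB as diameter.
Centre = midpoint of AB = (-4, -5.5), r² = 89/4 = 22.25.
The points at distance exactly r from the centre are A, B — 2 points.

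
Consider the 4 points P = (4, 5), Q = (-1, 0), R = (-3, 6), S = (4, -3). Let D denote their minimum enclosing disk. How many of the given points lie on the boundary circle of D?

2

By Welzl's lemma the MEC is supported by two points (diametrically opposite) or three points (on a circumcircle).
The farthest pair is R–S with squared distance 130. The circle on this segment as diameter has centre (0.5, 1.5) and r² = 130/4 = 32.5.
Check P: distance² to centre = 24.5 ≤ 32.5, so it lies inside.
All remaining points lie in this disk, and no smaller disk contains both endpoints, so this is the minimum enclosing circle.
The points at distance exactly r from the centre are R, S — 2 points.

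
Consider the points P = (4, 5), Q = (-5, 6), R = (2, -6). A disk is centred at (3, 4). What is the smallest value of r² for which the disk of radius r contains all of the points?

101

The required radius is the distance from (3, 4) to the farthest point.
Squared distances: 2, 68, 101.
Maximum is 101, attained at R.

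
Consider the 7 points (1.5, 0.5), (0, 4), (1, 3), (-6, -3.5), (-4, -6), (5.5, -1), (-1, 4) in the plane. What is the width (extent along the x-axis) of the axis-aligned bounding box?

max x = 5.5, min x = -6, so width = 11.5.

11.5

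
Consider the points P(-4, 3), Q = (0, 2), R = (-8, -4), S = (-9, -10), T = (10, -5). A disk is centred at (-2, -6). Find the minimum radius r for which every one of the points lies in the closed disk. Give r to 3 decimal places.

12.042

The required radius is the distance from (-2, -6) to the farthest point.
Squared distances: 85, 68, 40, 65, 145.
Maximum is 145, attained at T.
r = √145 ≈ 12.042.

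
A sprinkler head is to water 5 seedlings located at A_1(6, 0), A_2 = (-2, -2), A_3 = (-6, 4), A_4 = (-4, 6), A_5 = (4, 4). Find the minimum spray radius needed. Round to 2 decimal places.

6.32

By Welzl's lemma the MEC is supported by two points (diametrically opposite) or three points (on a circumcircle).
The farthest pair is A_1–A_3 with squared distance 160. The circle on this segment as diameter has centre (0, 2) and r² = 160/4 = 40.
Check A_2: distance² to centre = 20 ≤ 40, so it lies inside.
All remaining points lie in this disk, and no smaller disk contains both endpoints, so this is the minimum enclosing circle.
r = √40 ≈ 6.32.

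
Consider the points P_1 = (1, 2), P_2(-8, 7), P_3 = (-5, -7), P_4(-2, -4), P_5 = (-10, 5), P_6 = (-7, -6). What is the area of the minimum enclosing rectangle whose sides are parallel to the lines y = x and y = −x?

136

In coordinates u = x + y, v = x − y the rectangle is axis-aligned; the map (x,y)→(u,v) scales areas by 2.
u-values: 3, -1, -12, -6, -5, -13; range = 3 − (-13) = 16.
v-values: -1, -15, 2, 2, -15, -1; range = 2 − (-15) = 17.
Area = (16 × 17) / 2 = 136.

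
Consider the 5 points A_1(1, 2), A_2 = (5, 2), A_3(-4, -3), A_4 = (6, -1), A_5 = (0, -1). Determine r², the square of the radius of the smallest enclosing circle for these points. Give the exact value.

26.9140625

A smallest enclosing disk is always determined by at most three of the input points on its boundary.
The minimum enclosing circle is determined by three boundary points: A_2, A_3, A_4.
Their circumcentre is (0.8125, -1.0625) with r² = 26.9140625.
The farthest remaining point A_1 is at distance² 9.4140625 ≤ 26.9140625.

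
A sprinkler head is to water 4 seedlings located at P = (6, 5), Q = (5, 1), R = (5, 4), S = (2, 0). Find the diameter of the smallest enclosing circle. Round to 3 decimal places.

6.403

The farthest pair is P–S with squared distance 41. The circle on this segment as diameter has centre (4, 2.5) and r² = 41/4 = 10.25.
Check Q: distance² to centre = 3.25 ≤ 10.25, so it lies inside.
All remaining points lie in this disk, and no smaller disk contains both endpoints, so this is the minimum enclosing circle.
Diameter = 2r = 2√(10.25) ≈ 6.403.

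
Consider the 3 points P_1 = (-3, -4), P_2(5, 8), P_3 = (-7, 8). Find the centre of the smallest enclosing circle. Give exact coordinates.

(-1, 10/3)

Side lengths²: P_1P_2² = 208, P_1P_3² = 160, P_2P_3² = 144.
Since P_1P_2² = 208 < 160 + 144 = 304, the triangle is acute, so the smallest enclosing circle is the circumcircle.
Circumcentre = (-1, 10/3), r² = 520/9.
Centre = (-1, 10/3).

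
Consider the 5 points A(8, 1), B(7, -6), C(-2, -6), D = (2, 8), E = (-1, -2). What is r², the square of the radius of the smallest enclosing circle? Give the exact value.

The minimum enclosing circle of a finite set is fixed by two of the points (as a diameter) or three (as a circumcircle).
The minimum enclosing circle is determined by three boundary points: B, C, D.
Their circumcentre is (2.5, 2/7) with r² = 11713/196.
The farthest remaining point A is at distance² 6029/196 ≤ 11713/196.

11713/196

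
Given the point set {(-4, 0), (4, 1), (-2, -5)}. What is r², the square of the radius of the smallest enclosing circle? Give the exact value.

Call the three points A, B, C in the order given.
Side lengths²: AB² = 65, AC² = 29, BC² = 72.
Since BC² = 72 < 65 + 29 = 94, the triangle is acute, so the smallest enclosing circle is the circumcircle.
Circumcentre = (3/14, -17/14), r² = 1885/98.

1885/98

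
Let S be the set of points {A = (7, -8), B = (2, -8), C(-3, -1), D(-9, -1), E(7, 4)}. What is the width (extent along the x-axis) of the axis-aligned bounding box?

max x = 7, min x = -9, so width = 16.

16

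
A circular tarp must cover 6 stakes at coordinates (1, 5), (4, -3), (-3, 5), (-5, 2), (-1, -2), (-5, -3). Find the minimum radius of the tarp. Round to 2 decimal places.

5.48

By Welzl's lemma the MEC is supported by two points (diametrically opposite) or three points (on a circumcircle).
The minimum enclosing circle is determined by three boundary points: (4, -3), (-3, 5), (-5, -3).
Their circumcentre is (-0.5, 0.125) with r² = 30.015625.
The farthest remaining point (1, 5) is at distance² 26.015625 ≤ 30.015625.
r = √(30.015625) ≈ 5.48.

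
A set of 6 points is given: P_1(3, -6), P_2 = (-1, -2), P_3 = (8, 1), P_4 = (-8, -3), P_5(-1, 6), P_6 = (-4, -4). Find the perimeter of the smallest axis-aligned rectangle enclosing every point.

Width = max x − min x = 8 − (-8) = 16.
Height = max y − min y = 6 − (-6) = 12.
Perimeter = 2(16 + 12) = 56.

56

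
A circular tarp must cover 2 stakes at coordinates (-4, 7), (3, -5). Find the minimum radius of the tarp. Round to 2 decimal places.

The smallest circle enclosing two points has them as diameter endpoints.
Centre = midpoint = (-0.5, 1); r² = |(-4, 7)−(3, -5)|²/4 = 193/4 = 48.25.
r = √(48.25) ≈ 6.95.

6.95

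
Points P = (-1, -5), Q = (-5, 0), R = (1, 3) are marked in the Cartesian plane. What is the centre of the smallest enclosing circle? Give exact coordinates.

(-6/7, -11/14)

Side lengths²: PQ² = 41, PR² = 68, QR² = 45.
Since PR² = 68 < 45 + 41 = 86, the triangle is acute, so the smallest enclosing circle is the circumcircle.
Circumcentre = (-6/7, -11/14), r² = 3485/196.
Centre = (-6/7, -11/14).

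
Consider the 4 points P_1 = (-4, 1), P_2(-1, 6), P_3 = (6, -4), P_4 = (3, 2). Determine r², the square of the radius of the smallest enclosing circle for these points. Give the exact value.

12665/338

By Welzl's lemma the MEC is supported by two points (diametrically opposite) or three points (on a circumcircle).
The minimum enclosing circle is determined by three boundary points: P_1, P_2, P_3.
Their circumcentre is (55/26, 19/26) with r² = 12665/338.
The farthest remaining point P_4 is at distance² 809/338 ≤ 12665/338.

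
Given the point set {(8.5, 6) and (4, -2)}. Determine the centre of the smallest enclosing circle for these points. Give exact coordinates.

The smallest circle enclosing two points has them as diameter endpoints.
Centre = midpoint = (6.25, 2); r² = |(8.5, 6)−(4, -2)|²/4 = 84.25/4 = 21.0625.
Centre = (6.25, 2).

(6.25, 2)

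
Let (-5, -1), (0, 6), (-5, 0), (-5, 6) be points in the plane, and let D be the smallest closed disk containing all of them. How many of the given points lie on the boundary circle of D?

By Welzl's lemma the MEC is supported by two points (diametrically opposite) or three points (on a circumcircle).
The farthest pair is (-5, -1)–(0, 6) with squared distance 74. The circle on this segment as diameter has centre (-2.5, 2.5) and r² = 74/4 = 18.5.
Check (-5, 0): distance² to centre = 12.5 ≤ 18.5, so it lies inside.
All remaining points lie in this disk, and no smaller disk contains both endpoints, so this is the minimum enclosing circle.
The points at distance exactly r from the centre are (-5, -1), (0, 6), (-5, 6) — 3 points.

3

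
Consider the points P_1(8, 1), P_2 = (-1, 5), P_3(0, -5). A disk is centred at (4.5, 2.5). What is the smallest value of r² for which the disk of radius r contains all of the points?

The required radius is the distance from (4.5, 2.5) to the farthest point.
Squared distances: 14.5, 36.5, 76.5.
Maximum is 76.5, attained at P_3.

76.5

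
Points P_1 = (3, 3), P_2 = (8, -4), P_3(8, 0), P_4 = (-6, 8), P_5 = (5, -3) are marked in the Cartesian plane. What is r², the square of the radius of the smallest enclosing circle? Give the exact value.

A smallest enclosing disk is always determined by at most three of the input points on its boundary.
The farthest pair is P_2–P_4 with squared distance 340. The circle on this segment as diameter has centre (1, 2) and r² = 340/4 = 85.
Check P_1: distance² to centre = 5 ≤ 85, so it lies inside.
All remaining points lie in this disk, and no smaller disk contains both endpoints, so this is the minimum enclosing circle.

85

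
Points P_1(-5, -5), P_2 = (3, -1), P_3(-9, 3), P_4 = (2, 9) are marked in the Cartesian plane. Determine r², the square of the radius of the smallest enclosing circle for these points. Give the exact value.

61.25

A smallest enclosing disk is always determined by at most three of the input points on its boundary.
The farthest pair is P_1–P_4 with squared distance 245. The circle on this segment as diameter has centre (-1.5, 2) and r² = 245/4 = 61.25.
Check P_2: distance² to centre = 29.25 ≤ 61.25, so it lies inside.
All remaining points lie in this disk, and no smaller disk contains both endpoints, so this is the minimum enclosing circle.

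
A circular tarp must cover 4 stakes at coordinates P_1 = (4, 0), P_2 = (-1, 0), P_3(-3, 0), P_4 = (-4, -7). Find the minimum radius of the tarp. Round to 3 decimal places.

The minimum enclosing circle of a finite set is fixed by two of the points (as a diameter) or three (as a circumcircle).
The farthest pair is P_1–P_4 with squared distance 113. The circle on this segment as diameter has centre (0, -3.5) and r² = 113/4 = 28.25.
Check P_2: distance² to centre = 13.25 ≤ 28.25, so it lies inside.
All remaining points lie in this disk, and no smaller disk contains both endpoints, so this is the minimum enclosing circle.
r = √(28.25) ≈ 5.315.

5.315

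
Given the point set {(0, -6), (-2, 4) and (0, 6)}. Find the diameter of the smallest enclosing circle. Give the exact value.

12

Call the three points A, B, C in the order given.
Side lengths²: AB² = 104, AC² = 144, BC² = 8.
Since AC² = 144 ≥ 104 + 8 = 112, the angle opposite AC is not acute, so the smallest enclosing circle has AC as diameter.
Centre = midpoint of AC = (0, 0), r² = 144/4 = 36.
Diameter = 2r = 2√36 = 12.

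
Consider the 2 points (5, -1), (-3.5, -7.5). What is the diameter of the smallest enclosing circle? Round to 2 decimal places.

10.70

The smallest circle enclosing two points has them as diameter endpoints.
Centre = midpoint = (0.75, -4.25); r² = |(5, -1)−(-3.5, -7.5)|²/4 = 114.5/4 = 28.625.
Diameter = 2r = 2√(28.625) ≈ 10.70.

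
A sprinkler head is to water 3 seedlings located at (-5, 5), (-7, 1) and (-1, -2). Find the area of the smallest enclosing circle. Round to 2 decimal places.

Call the three points A, B, C in the order given.
Side lengths²: AB² = 20, AC² = 65, BC² = 45.
Since AC² = 65 ≥ 45 + 20 = 65, the angle opposite AC is not acute, so the smallest enclosing circle has AC as diameter.
Centre = midpoint of AC = (-3, 1.5), r² = 65/4 = 16.25.
Area = π·r² = π·16.25 ≈ 51.05.

51.05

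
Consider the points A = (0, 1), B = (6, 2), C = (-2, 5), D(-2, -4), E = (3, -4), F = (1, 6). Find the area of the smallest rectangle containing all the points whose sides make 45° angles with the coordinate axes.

In coordinates u = x + y, v = x − y the rectangle is axis-aligned; the map (x,y)→(u,v) scales areas by 2.
u-values: 1, 8, 3, -6, -1, 7; range = 8 − (-6) = 14.
v-values: -1, 4, -7, 2, 7, -5; range = 7 − (-7) = 14.
Area = (14 × 14) / 2 = 98.

98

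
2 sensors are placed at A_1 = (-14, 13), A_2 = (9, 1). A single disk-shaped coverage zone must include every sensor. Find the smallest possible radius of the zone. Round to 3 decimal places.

12.971

The smallest circle enclosing two points has them as diameter endpoints.
Centre = midpoint = (-2.5, 7); r² = |A_1A_2|²/4 = 673/4 = 168.25.
r = √(168.25) ≈ 12.971.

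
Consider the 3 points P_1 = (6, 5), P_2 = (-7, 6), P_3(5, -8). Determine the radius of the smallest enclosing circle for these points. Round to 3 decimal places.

9.220

Side lengths²: P_1P_2² = 170, P_1P_3² = 170, P_2P_3² = 340.
Since P_2P_3² = 340 ≥ 170 + 170 = 340, the angle opposite P_2P_3 is not acute, so the smallest enclosing circle has P_2P_3 as diameter.
Centre = midpoint of P_2P_3 = (-1, -1), r² = 340/4 = 85.
r = √85 ≈ 9.220.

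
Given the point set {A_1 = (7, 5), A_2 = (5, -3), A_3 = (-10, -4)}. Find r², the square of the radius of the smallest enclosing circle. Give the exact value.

92.5

Side lengths²: A_1A_2² = 68, A_1A_3² = 370, A_2A_3² = 226.
Since A_1A_3² = 370 ≥ 226 + 68 = 294, the angle opposite A_1A_3 is not acute, so the smallest enclosing circle has A_1A_3 as diameter.
Centre = midpoint of A_1A_3 = (-1.5, 0.5), r² = 370/4 = 92.5.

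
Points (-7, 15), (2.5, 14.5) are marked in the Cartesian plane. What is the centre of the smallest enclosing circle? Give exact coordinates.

The smallest circle enclosing two points has them as diameter endpoints.
Centre = midpoint = (-2.25, 14.75); r² = |(-7, 15)−(2.5, 14.5)|²/4 = 90.5/4 = 22.625.
Centre = (-2.25, 14.75).

(-2.25, 14.75)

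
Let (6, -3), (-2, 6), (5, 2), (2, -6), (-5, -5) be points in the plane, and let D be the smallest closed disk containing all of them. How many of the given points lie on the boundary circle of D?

A smallest enclosing disk is always determined by at most three of the input points on its boundary.
The minimum enclosing circle is determined by three boundary points: (6, -3), (-2, 6), (-5, -5).
Their circumcentre is (-7/46, -19/46) with r² = 47125/1058.
The farthest remaining point (2, -6) is at distance² 37925/1058 ≤ 47125/1058.
The points at distance exactly r from the centre are (6, -3), (-2, 6), (-5, -5) — 3 points.

3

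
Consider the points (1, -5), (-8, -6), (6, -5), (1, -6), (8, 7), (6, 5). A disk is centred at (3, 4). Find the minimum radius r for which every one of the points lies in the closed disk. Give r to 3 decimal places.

The required radius is the distance from (3, 4) to the farthest point.
Squared distances: 85, 221, 90, 104, 34, 10.
Maximum is 221, attained at (-8, -6).
r = √221 ≈ 14.866.

14.866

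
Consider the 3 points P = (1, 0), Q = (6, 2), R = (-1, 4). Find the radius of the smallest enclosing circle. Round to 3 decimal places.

3.640

Side lengths²: PQ² = 29, PR² = 20, QR² = 53.
Since QR² = 53 ≥ 29 + 20 = 49, the angle opposite QR is not acute, so the smallest enclosing circle has QR as diameter.
Centre = midpoint of QR = (2.5, 3), r² = 53/4 = 13.25.
r = √(13.25) ≈ 3.640.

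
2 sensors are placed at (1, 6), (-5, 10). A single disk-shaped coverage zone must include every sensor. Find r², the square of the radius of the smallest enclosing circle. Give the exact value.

The smallest circle enclosing two points has them as diameter endpoints.
Centre = midpoint = (-2, 8); r² = |(1, 6)−(-5, 10)|²/4 = 52/4 = 13.

13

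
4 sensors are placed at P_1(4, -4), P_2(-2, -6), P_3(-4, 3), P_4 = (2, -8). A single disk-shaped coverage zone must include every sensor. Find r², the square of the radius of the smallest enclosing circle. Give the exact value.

39.25

A smallest enclosing disk is always determined by at most three of the input points on its boundary.
The farthest pair is P_3–P_4 with squared distance 157. The circle on this segment as diameter has centre (-1, -2.5) and r² = 157/4 = 39.25.
Check P_1: distance² to centre = 27.25 ≤ 39.25, so it lies inside.
All remaining points lie in this disk, and no smaller disk contains both endpoints, so this is the minimum enclosing circle.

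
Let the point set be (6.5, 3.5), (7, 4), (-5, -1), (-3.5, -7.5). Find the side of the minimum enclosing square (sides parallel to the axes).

12

The bounding box has width 12 and height 11.5.
An axis-aligned square enclosing the set must have side ≥ max(width, height).
So the minimum side is max(12, 11.5) = 12.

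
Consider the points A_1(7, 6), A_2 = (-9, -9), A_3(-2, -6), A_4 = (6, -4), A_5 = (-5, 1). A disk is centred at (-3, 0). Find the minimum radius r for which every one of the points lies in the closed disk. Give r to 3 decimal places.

The required radius is the distance from (-3, 0) to the farthest point.
Squared distances: 136, 117, 37, 97, 5.
Maximum is 136, attained at A_1.
r = √136 ≈ 11.662.

11.662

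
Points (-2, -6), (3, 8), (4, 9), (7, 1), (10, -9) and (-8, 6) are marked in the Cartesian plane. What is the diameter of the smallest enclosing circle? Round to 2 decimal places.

The farthest pair is (10, -9)–(-8, 6) with squared distance 549. The circle on this segment as diameter has centre (1, -1.5) and r² = 549/4 = 137.25.
Check (-2, -6): distance² to centre = 29.25 ≤ 137.25, so it lies inside.
All remaining points lie in this disk, and no smaller disk contains both endpoints, so this is the minimum enclosing circle.
Diameter = 2r = 2√(137.25) ≈ 23.43.

23.43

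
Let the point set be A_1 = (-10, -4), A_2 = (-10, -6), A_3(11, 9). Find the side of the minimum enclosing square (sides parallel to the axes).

21

The bounding box has width 21 and height 15.
An axis-aligned square enclosing the set must have side ≥ max(width, height).
So the minimum side is max(21, 15) = 21.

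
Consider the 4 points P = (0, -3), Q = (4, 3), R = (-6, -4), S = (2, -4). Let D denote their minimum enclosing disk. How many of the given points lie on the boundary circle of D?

The farthest pair is Q–R with squared distance 149. The circle on this segment as diameter has centre (-1, -0.5) and r² = 149/4 = 37.25.
Check P: distance² to centre = 7.25 ≤ 37.25, so it lies inside.
All remaining points lie in this disk, and no smaller disk contains both endpoints, so this is the minimum enclosing circle.
The points at distance exactly r from the centre are Q, R — 2 points.

2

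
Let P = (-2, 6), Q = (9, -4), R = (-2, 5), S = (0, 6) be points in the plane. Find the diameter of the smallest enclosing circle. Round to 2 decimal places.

14.87

The farthest pair is P–Q with squared distance 221. The circle on this segment as diameter has centre (3.5, 1) and r² = 221/4 = 55.25.
Check R: distance² to centre = 46.25 ≤ 55.25, so it lies inside.
All remaining points lie in this disk, and no smaller disk contains both endpoints, so this is the minimum enclosing circle.
Diameter = 2r = 2√(55.25) ≈ 14.87.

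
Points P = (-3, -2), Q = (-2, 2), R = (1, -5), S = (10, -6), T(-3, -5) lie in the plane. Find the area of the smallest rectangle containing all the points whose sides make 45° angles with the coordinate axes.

In coordinates u = x + y, v = x − y the rectangle is axis-aligned; the map (x,y)→(u,v) scales areas by 2.
u-values: -5, 0, -4, 4, -8; range = 4 − (-8) = 12.
v-values: -1, -4, 6, 16, 2; range = 16 − (-4) = 20.
Area = (12 × 20) / 2 = 120.

120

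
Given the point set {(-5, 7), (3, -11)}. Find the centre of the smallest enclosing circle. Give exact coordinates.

(-1, -2)

The smallest circle enclosing two points has them as diameter endpoints.
Centre = midpoint = (-1, -2); r² = |(-5, 7)−(3, -11)|²/4 = 388/4 = 97.
Centre = (-1, -2).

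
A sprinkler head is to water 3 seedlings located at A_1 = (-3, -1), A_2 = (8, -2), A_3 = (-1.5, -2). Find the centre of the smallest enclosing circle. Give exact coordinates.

Side lengths²: A_1A_2² = 122, A_1A_3² = 3.25, A_2A_3² = 90.25.
Since A_1A_2² = 122 ≥ 90.25 + 3.25 = 93.5, the angle opposite A_1A_2 is not acute, so the smallest enclosing circle has A_1A_2 as diameter.
Centre = midpoint of A_1A_2 = (2.5, -1.5), r² = 122/4 = 30.5.
Centre = (2.5, -1.5).

(2.5, -1.5)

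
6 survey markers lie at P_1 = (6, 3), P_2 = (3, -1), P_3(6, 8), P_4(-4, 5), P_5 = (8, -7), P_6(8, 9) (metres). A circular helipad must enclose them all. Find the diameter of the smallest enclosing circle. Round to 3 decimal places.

17.889

By Welzl's lemma the MEC is supported by two points (diametrically opposite) or three points (on a circumcircle).
The minimum enclosing circle is determined by three boundary points: P_4, P_5, P_6.
Their circumcentre is (4, 1) with r² = 80.
The farthest remaining point P_3 is at distance² 53 ≤ 80.
Diameter = 2r = 2√80 ≈ 17.889.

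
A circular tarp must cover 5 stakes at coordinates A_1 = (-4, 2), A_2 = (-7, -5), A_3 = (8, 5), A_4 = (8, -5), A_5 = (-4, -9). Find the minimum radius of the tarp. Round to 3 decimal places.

A smallest enclosing disk is always determined by at most three of the input points on its boundary.
The minimum enclosing circle is determined by three boundary points: A_2, A_3, A_5.
Their circumcentre is (29/18, -5/3) with r² = 27625/324.
The farthest remaining point A_4 is at distance² 16825/324 ≤ 27625/324.
r = √(27625/324) ≈ 9.234.

9.234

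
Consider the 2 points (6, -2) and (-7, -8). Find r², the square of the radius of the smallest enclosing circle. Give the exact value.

51.25

The smallest circle enclosing two points has them as diameter endpoints.
Centre = midpoint = (-0.5, -5); r² = |(6, -2)−(-7, -8)|²/4 = 205/4 = 51.25.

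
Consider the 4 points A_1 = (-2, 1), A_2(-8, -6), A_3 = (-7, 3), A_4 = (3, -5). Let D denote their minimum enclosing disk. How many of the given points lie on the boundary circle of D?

3

The minimum enclosing circle of a finite set is fixed by two of the points (as a diameter) or three (as a circumcircle).
The minimum enclosing circle is determined by three boundary points: A_2, A_3, A_4.
Their circumcentre is (-138/49, -99/49) with r² = 102541/2401.
The farthest remaining point A_1 is at distance² 23504/2401 ≤ 102541/2401.
The points at distance exactly r from the centre are A_2, A_3, A_4 — 3 points.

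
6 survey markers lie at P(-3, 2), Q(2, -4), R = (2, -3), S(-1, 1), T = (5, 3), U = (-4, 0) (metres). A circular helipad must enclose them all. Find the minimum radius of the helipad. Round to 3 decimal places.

4.824

A smallest enclosing disk is always determined by at most three of the input points on its boundary.
The minimum enclosing circle is determined by three boundary points: Q, T, U.
Their circumcentre is (7/9, 2/3) with r² = 1885/81.
The farthest remaining point P is at distance² 1300/81 ≤ 1885/81.
r = √(1885/81) ≈ 4.824.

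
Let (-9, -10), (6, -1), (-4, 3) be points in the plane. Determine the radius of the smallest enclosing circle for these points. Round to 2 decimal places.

Call the three points A, B, C in the order given.
Side lengths²: AB² = 306, AC² = 194, BC² = 116.
Since AB² = 306 < 194 + 116 = 310, the triangle is acute, so the smallest enclosing circle is the circumcircle.
Circumcentre = (-1.56, -5.4), r² = 76.5136.
r = √(76.5136) ≈ 8.75.

8.75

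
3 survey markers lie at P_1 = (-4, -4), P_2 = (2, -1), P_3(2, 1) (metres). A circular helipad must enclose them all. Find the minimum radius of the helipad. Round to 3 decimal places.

Side lengths²: P_1P_2² = 45, P_1P_3² = 61, P_2P_3² = 4.
Since P_1P_3² = 61 ≥ 45 + 4 = 49, the angle opposite P_1P_3 is not acute, so the smallest enclosing circle has P_1P_3 as diameter.
Centre = midpoint of P_1P_3 = (-1, -1.5), r² = 61/4 = 15.25.
r = √(15.25) ≈ 3.905.

3.905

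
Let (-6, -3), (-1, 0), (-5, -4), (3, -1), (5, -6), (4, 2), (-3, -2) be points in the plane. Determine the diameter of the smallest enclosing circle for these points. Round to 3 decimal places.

12.091

The minimum enclosing circle is determined by three boundary points: (-6, -3), (5, -6), (4, 2).
Their circumcentre is (1/34, -87/34) with r² = 21125/578.
The farthest remaining point (-5, -4) is at distance² 15821/578 ≤ 21125/578.
Diameter = 2r = 2√(21125/578) ≈ 12.091.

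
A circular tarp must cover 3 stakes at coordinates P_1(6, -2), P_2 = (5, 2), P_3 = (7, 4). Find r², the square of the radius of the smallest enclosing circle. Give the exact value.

Side lengths²: P_1P_2² = 17, P_1P_3² = 37, P_2P_3² = 8.
Since P_1P_3² = 37 ≥ 17 + 8 = 25, the angle opposite P_1P_3 is not acute, so the smallest enclosing circle has P_1P_3 as diameter.
Centre = midpoint of P_1P_3 = (6.5, 1), r² = 37/4 = 9.25.

9.25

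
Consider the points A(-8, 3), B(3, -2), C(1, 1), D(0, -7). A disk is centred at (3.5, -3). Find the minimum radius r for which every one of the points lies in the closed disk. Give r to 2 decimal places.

The required radius is the distance from (3.5, -3) to the farthest point.
Squared distances: 168.25, 1.25, 22.25, 28.25.
Maximum is 168.25, attained at A.
r = √(168.25) ≈ 12.97.

12.97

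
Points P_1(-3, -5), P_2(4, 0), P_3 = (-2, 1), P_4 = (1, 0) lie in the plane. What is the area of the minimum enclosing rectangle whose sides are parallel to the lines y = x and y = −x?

42

In coordinates u = x + y, v = x − y the rectangle is axis-aligned; the map (x,y)→(u,v) scales areas by 2.
u-values: -8, 4, -1, 1; range = 4 − (-8) = 12.
v-values: 2, 4, -3, 1; range = 4 − (-3) = 7.
Area = (12 × 7) / 2 = 42.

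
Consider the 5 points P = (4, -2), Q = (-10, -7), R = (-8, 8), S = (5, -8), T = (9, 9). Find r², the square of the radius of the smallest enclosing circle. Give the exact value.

154.25

By Welzl's lemma the MEC is supported by two points (diametrically opposite) or three points (on a circumcircle).
The farthest pair is Q–T with squared distance 617. The circle on this segment as diameter has centre (-0.5, 1) and r² = 617/4 = 154.25.
Check P: distance² to centre = 29.25 ≤ 154.25, so it lies inside.
All remaining points lie in this disk, and no smaller disk contains both endpoints, so this is the minimum enclosing circle.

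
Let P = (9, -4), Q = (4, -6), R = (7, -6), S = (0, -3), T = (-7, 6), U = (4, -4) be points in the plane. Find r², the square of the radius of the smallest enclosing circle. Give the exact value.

89

The minimum enclosing circle of a finite set is fixed by two of the points (as a diameter) or three (as a circumcircle).
The farthest pair is P–T with squared distance 356. The circle on this segment as diameter has centre (1, 1) and r² = 356/4 = 89.
Check Q: distance² to centre = 58 ≤ 89, so it lies inside.
All remaining points lie in this disk, and no smaller disk contains both endpoints, so this is the minimum enclosing circle.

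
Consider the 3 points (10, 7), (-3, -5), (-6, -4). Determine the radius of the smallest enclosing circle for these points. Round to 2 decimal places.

9.71

Call the three points A, B, C in the order given.
Side lengths²: AB² = 313, AC² = 377, BC² = 10.
Since AC² = 377 ≥ 313 + 10 = 323, the angle opposite AC is not acute, so the smallest enclosing circle has AC as diameter.
Centre = midpoint of AC = (2, 1.5), r² = 377/4 = 94.25.
r = √(94.25) ≈ 9.71.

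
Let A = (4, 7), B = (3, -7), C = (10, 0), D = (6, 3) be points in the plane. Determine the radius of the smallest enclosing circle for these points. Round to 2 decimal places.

A smallest enclosing disk is always determined by at most three of the input points on its boundary.
The farthest pair is A–B with squared distance 197. The circle on this segment as diameter has centre (3.5, 0) and r² = 197/4 = 49.25.
Check C: distance² to centre = 42.25 ≤ 49.25, so it lies inside.
All remaining points lie in this disk, and no smaller disk contains both endpoints, so this is the minimum enclosing circle.
r = √(49.25) ≈ 7.02.

7.02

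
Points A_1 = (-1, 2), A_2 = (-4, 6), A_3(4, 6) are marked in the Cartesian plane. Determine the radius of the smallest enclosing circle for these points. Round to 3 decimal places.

Side lengths²: A_1A_2² = 25, A_1A_3² = 41, A_2A_3² = 64.
Since A_2A_3² = 64 < 41 + 25 = 66, the triangle is acute, so the smallest enclosing circle is the circumcircle.
Circumcentre = (0, 5.875), r² = 16.015625.
r = √(16.015625) ≈ 4.002.

4.002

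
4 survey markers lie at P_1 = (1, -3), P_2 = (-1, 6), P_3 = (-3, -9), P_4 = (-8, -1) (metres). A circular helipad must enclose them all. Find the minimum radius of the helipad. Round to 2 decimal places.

By Welzl's lemma the MEC is supported by two points (diametrically opposite) or three points (on a circumcircle).
The farthest pair is P_2–P_3 with squared distance 229. The circle on this segment as diameter has centre (-2, -1.5) and r² = 229/4 = 57.25.
Check P_1: distance² to centre = 11.25 ≤ 57.25, so it lies inside.
All remaining points lie in this disk, and no smaller disk contains both endpoints, so this is the minimum enclosing circle.
r = √(57.25) ≈ 7.57.

7.57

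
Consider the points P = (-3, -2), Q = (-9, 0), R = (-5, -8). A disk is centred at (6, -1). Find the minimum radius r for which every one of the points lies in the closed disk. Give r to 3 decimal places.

15.033

The required radius is the distance from (6, -1) to the farthest point.
Squared distances: 82, 226, 170.
Maximum is 226, attained at Q.
r = √226 ≈ 15.033.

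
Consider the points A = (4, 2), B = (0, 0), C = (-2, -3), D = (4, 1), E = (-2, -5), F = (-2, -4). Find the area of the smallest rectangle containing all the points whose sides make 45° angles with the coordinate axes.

19.5

In coordinates u = x + y, v = x − y the rectangle is axis-aligned; the map (x,y)→(u,v) scales areas by 2.
u-values: 6, 0, -5, 5, -7, -6; range = 6 − (-7) = 13.
v-values: 2, 0, 1, 3, 3, 2; range = 3 − 0 = 3.
Area = (13 × 3) / 2 = 19.5.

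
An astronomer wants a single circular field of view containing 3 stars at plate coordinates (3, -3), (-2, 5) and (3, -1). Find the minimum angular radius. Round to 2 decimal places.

4.72

Call the three points A, B, C in the order given.
Side lengths²: AB² = 89, AC² = 4, BC² = 61.
Since AB² = 89 ≥ 61 + 4 = 65, the angle opposite AB is not acute, so the smallest enclosing circle has AB as diameter.
Centre = midpoint of AB = (0.5, 1), r² = 89/4 = 22.25.
r = √(22.25) ≈ 4.72.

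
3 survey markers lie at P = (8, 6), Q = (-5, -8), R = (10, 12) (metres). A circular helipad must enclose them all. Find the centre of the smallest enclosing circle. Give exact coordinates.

Side lengths²: PQ² = 365, PR² = 40, QR² = 625.
Since QR² = 625 ≥ 365 + 40 = 405, the angle opposite QR is not acute, so the smallest enclosing circle has QR as diameter.
Centre = midpoint of QR = (2.5, 2), r² = 625/4 = 156.25.
Centre = (2.5, 2).

(2.5, 2)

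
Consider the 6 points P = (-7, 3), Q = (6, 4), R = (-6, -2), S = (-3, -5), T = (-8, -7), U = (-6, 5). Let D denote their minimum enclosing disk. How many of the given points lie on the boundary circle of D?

2

A smallest enclosing disk is always determined by at most three of the input points on its boundary.
The farthest pair is Q–T with squared distance 317. The circle on this segment as diameter has centre (-1, -1.5) and r² = 317/4 = 79.25.
Check P: distance² to centre = 56.25 ≤ 79.25, so it lies inside.
All remaining points lie in this disk, and no smaller disk contains both endpoints, so this is the minimum enclosing circle.
The points at distance exactly r from the centre are Q, T — 2 points.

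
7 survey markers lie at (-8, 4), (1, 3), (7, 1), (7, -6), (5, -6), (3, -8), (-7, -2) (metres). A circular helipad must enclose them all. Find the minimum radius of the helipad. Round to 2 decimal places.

The farthest pair is (-8, 4)–(7, -6) with squared distance 325. The circle on this segment as diameter has centre (-0.5, -1) and r² = 325/4 = 81.25.
Check (1, 3): distance² to centre = 18.25 ≤ 81.25, so it lies inside.
All remaining points lie in this disk, and no smaller disk contains both endpoints, so this is the minimum enclosing circle.
r = √(81.25) ≈ 9.01.

9.01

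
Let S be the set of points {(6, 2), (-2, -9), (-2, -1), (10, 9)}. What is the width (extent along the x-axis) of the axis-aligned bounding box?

12

max x = 10, min x = -2, so width = 12.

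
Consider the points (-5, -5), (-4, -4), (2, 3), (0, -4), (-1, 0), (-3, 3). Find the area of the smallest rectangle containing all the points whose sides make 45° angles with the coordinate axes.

75

In coordinates u = x + y, v = x − y the rectangle is axis-aligned; the map (x,y)→(u,v) scales areas by 2.
u-values: -10, -8, 5, -4, -1, 0; range = 5 − (-10) = 15.
v-values: 0, 0, -1, 4, -1, -6; range = 4 − (-6) = 10.
Area = (15 × 10) / 2 = 75.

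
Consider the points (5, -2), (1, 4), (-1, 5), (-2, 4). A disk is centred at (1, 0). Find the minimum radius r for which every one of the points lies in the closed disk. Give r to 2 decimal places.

5.39

The required radius is the distance from (1, 0) to the farthest point.
Squared distances: 20, 16, 29, 25.
Maximum is 29, attained at (-1, 5).
r = √29 ≈ 5.39.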